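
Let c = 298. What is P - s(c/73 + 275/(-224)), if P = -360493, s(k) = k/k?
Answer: -360494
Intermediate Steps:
s(k) = 1
P - s(c/73 + 275/(-224)) = -360493 - 1*1 = -360493 - 1 = -360494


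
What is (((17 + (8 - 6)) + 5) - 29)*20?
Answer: -100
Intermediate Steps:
(((17 + (8 - 6)) + 5) - 29)*20 = (((17 + 2) + 5) - 29)*20 = ((19 + 5) - 29)*20 = (24 - 29)*20 = -5*20 = -100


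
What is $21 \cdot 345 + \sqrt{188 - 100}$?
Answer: $7245 + 2 \sqrt{22} \approx 7254.4$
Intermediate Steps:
$21 \cdot 345 + \sqrt{188 - 100} = 7245 + \sqrt{88} = 7245 + 2 \sqrt{22}$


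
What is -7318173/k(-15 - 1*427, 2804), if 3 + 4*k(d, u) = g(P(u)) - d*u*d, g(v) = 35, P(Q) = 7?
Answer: 2439391/45650052 ≈ 0.053437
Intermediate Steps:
k(d, u) = 8 - u*d**2/4 (k(d, u) = -3/4 + (35 - d*u*d)/4 = -3/4 + (35 - u*d**2)/4 = -3/4 + (35/4 - u*d**2/4) = 8 - u*d**2/4)
-7318173/k(-15 - 1*427, 2804) = -7318173/(8 - 1/4*2804*(-15 - 1*427)**2) = -7318173/(8 - 1/4*2804*(-15 - 427)**2) = -7318173/(8 - 1/4*2804*(-442)**2) = -7318173/(8 - 1/4*2804*195364) = -7318173/(8 - 136950164) = -7318173/(-136950156) = -7318173*(-1/136950156) = 2439391/45650052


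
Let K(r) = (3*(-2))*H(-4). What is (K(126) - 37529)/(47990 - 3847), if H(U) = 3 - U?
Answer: -37571/44143 ≈ -0.85112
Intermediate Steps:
K(r) = -42 (K(r) = (3*(-2))*(3 - 1*(-4)) = -6*(3 + 4) = -6*7 = -42)
(K(126) - 37529)/(47990 - 3847) = (-42 - 37529)/(47990 - 3847) = -37571/44143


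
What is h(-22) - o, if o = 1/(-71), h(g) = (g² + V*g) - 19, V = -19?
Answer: 62694/71 ≈ 883.01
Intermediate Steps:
h(g) = -19 + g² - 19*g (h(g) = (g² - 19*g) - 19 = -19 + g² - 19*g)
o = -1/71 ≈ -0.014085
h(-22) - o = (-19 + (-22)² - 19*(-22)) - 1*(-1/71) = (-19 + 484 + 418) + 1/71 = 883 + 1/71 = 62694/71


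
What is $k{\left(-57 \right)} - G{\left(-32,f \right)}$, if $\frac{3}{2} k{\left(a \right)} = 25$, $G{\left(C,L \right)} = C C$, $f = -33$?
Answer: $- \frac{3022}{3} \approx -1007.3$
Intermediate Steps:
$G{\left(C,L \right)} = C^{2}$
$k{\left(a \right)} = \frac{50}{3}$ ($k{\left(a \right)} = \frac{2}{3} \cdot 25 = \frac{50}{3}$)
$k{\left(-57 \right)} - G{\left(-32,f \right)} = \frac{50}{3} - \left(-32\right)^{2} = \frac{50}{3} - 1024 = - \frac{3022}{3}$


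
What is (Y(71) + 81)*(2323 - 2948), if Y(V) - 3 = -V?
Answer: -8125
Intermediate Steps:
Y(V) = 3 - V
(Y(71) + 81)*(2323 - 2948) = ((3 - 1*71) + 81)*(2323 - 2948) = ((3 - 71) + 81)*(-625) = (-68 + 81)*(-625) = 13*(-625) = -8125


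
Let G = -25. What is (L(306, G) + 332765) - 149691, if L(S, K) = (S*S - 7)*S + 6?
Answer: 28833554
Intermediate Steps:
L(S, K) = 6 + S*(-7 + S²) (L(S, K) = (S² - 7)*S + 6 = (-7 + S²)*S + 6 = S*(-7 + S²) + 6 = 6 + S*(-7 + S²))
(L(306, G) + 332765) - 149691 = ((6 + 306³ - 7*306) + 332765) - 149691 = ((6 + 28652616 - 2142) + 332765) - 149691 = (28650480 + 332765) - 149691 = 28983245 - 149691 = 28833554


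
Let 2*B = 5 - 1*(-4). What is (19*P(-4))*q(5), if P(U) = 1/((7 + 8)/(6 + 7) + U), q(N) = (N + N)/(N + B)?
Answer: -260/37 ≈ -7.0270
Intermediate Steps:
B = 9/2 (B = (5 - 1*(-4))/2 = (5 + 4)/2 = (1/2)*9 = 9/2 ≈ 4.5000)
q(N) = 2*N/(9/2 + N) (q(N) = (N + N)/(N + 9/2) = (2*N)/(9/2 + N) = 2*N/(9/2 + N))
P(U) = 1/(15/13 + U)
(19*P(-4))*q(5) = (19*(13/(15 + 13*(-4))))*(4*5/(9 + 2*5)) = (19*(13/(15 - 52)))*(4*5/(9 + 10)) = (19*(13/(-37)))*(4*5/19) = (19*(13*(-1/37)))*(4*5*(1/19)) = (19*(-13/37))*(20/19) = -247/37*20/19 = -260/37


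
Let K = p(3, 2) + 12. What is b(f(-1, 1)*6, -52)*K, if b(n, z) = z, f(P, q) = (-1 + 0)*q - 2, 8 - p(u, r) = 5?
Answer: -780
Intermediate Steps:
p(u, r) = 3 (p(u, r) = 8 - 1*5 = 8 - 5 = 3)
f(P, q) = -2 - q (f(P, q) = -q - 2 = -2 - q)
K = 15 (K = 3 + 12 = 15)
b(f(-1, 1)*6, -52)*K = -52*15 = -780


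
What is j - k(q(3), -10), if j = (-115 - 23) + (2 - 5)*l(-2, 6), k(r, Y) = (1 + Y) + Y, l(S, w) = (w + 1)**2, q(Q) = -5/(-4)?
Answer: -266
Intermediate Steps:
q(Q) = 5/4 (q(Q) = -5*(-1/4) = 5/4)
l(S, w) = (1 + w)**2
k(r, Y) = 1 + 2*Y
j = -285 (j = (-115 - 23) + (2 - 5)*(1 + 6)**2 = -138 - 3*7**2 = -138 - 3*49 = -138 - 147 = -285)
j - k(q(3), -10) = -285 - (1 + 2*(-10)) = -285 - (1 - 20) = -285 - 1*(-19) = -285 + 19 = -266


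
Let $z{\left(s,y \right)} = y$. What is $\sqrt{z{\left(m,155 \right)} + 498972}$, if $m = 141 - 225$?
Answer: $\sqrt{499127} \approx 706.49$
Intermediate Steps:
$m = -84$ ($m = 141 - 225 = -84$)
$\sqrt{z{\left(m,155 \right)} + 498972} = \sqrt{155 + 498972} = \sqrt{499127}$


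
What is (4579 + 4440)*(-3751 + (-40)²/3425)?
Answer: -4634169637/137 ≈ -3.3826e+7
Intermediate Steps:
(4579 + 4440)*(-3751 + (-40)²/3425) = 9019*(-3751 + 1600*(1/3425)) = 9019*(-3751 + 64/137) = 9019*(-513823/137) = -4634169637/137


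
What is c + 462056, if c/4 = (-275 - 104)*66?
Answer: 362000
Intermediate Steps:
c = -100056 (c = 4*((-275 - 104)*66) = 4*(-379*66) = 4*(-25014) = -100056)
c + 462056 = -100056 + 462056 = 362000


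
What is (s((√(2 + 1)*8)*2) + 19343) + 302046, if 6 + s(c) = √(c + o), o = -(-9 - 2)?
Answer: 321383 + √(11 + 16*√3) ≈ 3.2139e+5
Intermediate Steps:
o = 11 (o = -1*(-11) = 11)
s(c) = -6 + √(11 + c) (s(c) = -6 + √(c + 11) = -6 + √(11 + c))
(s((√(2 + 1)*8)*2) + 19343) + 302046 = ((-6 + √(11 + (√(2 + 1)*8)*2)) + 19343) + 302046 = ((-6 + √(11 + (√3*8)*2)) + 19343) + 302046 = ((-6 + √(11 + (8*√3)*2)) + 19343) + 302046 = ((-6 + √(11 + 16*√3)) + 19343) + 302046 = (19337 + √(11 + 16*√3)) + 302046 = 321383 + √(11 + 16*√3)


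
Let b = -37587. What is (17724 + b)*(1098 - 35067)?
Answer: 674726247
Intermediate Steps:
(17724 + b)*(1098 - 35067) = (17724 - 37587)*(1098 - 35067) = -19863*(-33969) = 674726247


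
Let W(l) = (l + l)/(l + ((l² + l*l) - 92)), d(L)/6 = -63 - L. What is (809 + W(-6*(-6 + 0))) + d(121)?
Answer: -93506/317 ≈ -294.97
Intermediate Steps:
d(L) = -378 - 6*L (d(L) = 6*(-63 - L) = -378 - 6*L)
W(l) = 2*l/(-92 + l + 2*l²) (W(l) = (2*l)/(l + ((l² + l²) - 92)) = (2*l)/(l + (2*l² - 92)) = (2*l)/(l + (-92 + 2*l²)) = (2*l)/(-92 + l + 2*l²) = 2*l/(-92 + l + 2*l²))
(809 + W(-6*(-6 + 0))) + d(121) = (809 + 2*(-6*(-6 + 0))/(-92 - 6*(-6 + 0) + 2*(-6*(-6 + 0))²)) + (-378 - 6*121) = (809 + 2*(-6*(-6))/(-92 - 6*(-6) + 2*(-6*(-6))²)) + (-378 - 726) = (809 + 2*36/(-92 + 36 + 2*36²)) - 1104 = (809 + 2*36/(-92 + 36 + 2*1296)) - 1104 = (809 + 2*36/(-92 + 36 + 2592)) - 1104 = (809 + 2*36/2536) - 1104 = (809 + 2*36*(1/2536)) - 1104 = (809 + 9/317) - 1104 = 256462/317 - 1104 = -93506/317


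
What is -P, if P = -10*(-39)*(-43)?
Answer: 16770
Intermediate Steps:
P = -16770 (P = 390*(-43) = -16770)
-P = -1*(-16770) = 16770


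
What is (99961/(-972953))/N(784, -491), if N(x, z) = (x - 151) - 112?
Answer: -99961/506908513 ≈ -0.00019720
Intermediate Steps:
N(x, z) = -263 + x (N(x, z) = (-151 + x) - 112 = -263 + x)
(99961/(-972953))/N(784, -491) = (99961/(-972953))/(-263 + 784) = (99961*(-1/972953))/521 = -99961/972953*1/521 = -99961/506908513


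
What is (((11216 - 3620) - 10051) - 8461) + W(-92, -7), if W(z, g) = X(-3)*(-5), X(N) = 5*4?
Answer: -11016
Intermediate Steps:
X(N) = 20
W(z, g) = -100 (W(z, g) = 20*(-5) = -100)
(((11216 - 3620) - 10051) - 8461) + W(-92, -7) = (((11216 - 3620) - 10051) - 8461) - 100 = ((7596 - 10051) - 8461) - 100 = (-2455 - 8461) - 100 = -10916 - 100 = -11016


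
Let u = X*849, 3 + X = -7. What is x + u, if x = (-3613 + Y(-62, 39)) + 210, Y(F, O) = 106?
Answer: -11787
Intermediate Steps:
X = -10 (X = -3 - 7 = -10)
u = -8490 (u = -10*849 = -8490)
x = -3297 (x = (-3613 + 106) + 210 = -3507 + 210 = -3297)
x + u = -3297 - 8490 = -11787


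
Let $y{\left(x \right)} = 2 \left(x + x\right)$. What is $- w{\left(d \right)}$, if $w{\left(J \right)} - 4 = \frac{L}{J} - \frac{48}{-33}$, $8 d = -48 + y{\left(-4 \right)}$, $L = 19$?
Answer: $- \frac{271}{88} \approx -3.0795$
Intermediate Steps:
$y{\left(x \right)} = 4 x$ ($y{\left(x \right)} = 2 \cdot 2 x = 4 x$)
$d = -8$ ($d = \frac{-48 + 4 \left(-4\right)}{8} = \frac{-48 - 16}{8} = \frac{1}{8} \left(-64\right) = -8$)
$w{\left(J \right)} = \frac{60}{11} + \frac{19}{J}$ ($w{\left(J \right)} = 4 + \left(\frac{19}{J} - \frac{48}{-33}\right) = 4 + \left(\frac{19}{J} - - \frac{16}{11}\right) = 4 + \left(\frac{19}{J} + \frac{16}{11}\right) = 4 + \left(\frac{16}{11} + \frac{19}{J}\right) = \frac{60}{11} + \frac{19}{J}$)
$- w{\left(d \right)} = - (\frac{60}{11} + \frac{19}{-8}) = - (\frac{60}{11} + 19 \left(- \frac{1}{8}\right)) = - (\frac{60}{11} - \frac{19}{8}) = \left(-1\right) \frac{271}{88} = - \frac{271}{88}$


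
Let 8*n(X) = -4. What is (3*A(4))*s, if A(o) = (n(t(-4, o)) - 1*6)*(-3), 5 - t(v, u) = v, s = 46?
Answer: 2691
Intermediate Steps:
t(v, u) = 5 - v
n(X) = -½ (n(X) = (⅛)*(-4) = -½)
A(o) = 39/2 (A(o) = (-½ - 1*6)*(-3) = (-½ - 6)*(-3) = -13/2*(-3) = 39/2)
(3*A(4))*s = (3*(39/2))*46 = (117/2)*46 = 2691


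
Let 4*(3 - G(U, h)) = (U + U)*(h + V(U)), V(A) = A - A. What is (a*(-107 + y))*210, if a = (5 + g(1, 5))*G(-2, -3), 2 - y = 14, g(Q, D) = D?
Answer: 0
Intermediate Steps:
V(A) = 0
G(U, h) = 3 - U*h/2 (G(U, h) = 3 - (U + U)*(h + 0)/4 = 3 - 2*U*h/4 = 3 - U*h/2)
y = -12 (y = 2 - 1*14 = 2 - 14 = -12)
a = 0 (a = (5 + 5)*(3 - ½*(-2)*(-3)) = 10*(3 - 3) = 10*0 = 0)
(a*(-107 + y))*210 = (0*(-107 - 12))*210 = (0*(-119))*210 = 0*210 = 0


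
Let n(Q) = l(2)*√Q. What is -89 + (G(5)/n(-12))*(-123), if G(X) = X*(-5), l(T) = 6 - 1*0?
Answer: -89 - 1025*I*√3/12 ≈ -89.0 - 147.95*I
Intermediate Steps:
l(T) = 6 (l(T) = 6 + 0 = 6)
G(X) = -5*X
n(Q) = 6*√Q
-89 + (G(5)/n(-12))*(-123) = -89 + ((-5*5)/((6*√(-12))))*(-123) = -89 - 25*(-I*√3/36)*(-123) = -89 - (-25)*I*√3/36*(-123) = -89 + (25*I*√3/36)*(-123) = -89 - 1025*I*√3/12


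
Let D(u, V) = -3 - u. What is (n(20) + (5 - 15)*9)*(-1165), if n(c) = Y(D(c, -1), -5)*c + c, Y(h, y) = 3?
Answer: 11650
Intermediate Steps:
n(c) = 4*c (n(c) = 3*c + c = 4*c)
(n(20) + (5 - 15)*9)*(-1165) = (4*20 + (5 - 15)*9)*(-1165) = (80 - 10*9)*(-1165) = (80 - 90)*(-1165) = -10*(-1165) = 11650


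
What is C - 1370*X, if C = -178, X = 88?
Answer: -120738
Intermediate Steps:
C - 1370*X = -178 - 1370*88 = -178 - 120560 = -120738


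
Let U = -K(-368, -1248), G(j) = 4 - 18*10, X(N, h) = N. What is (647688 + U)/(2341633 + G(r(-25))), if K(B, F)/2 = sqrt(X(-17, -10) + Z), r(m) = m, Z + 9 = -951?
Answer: 647688/2341457 - 2*I*sqrt(977)/2341457 ≈ 0.27662 - 2.6699e-5*I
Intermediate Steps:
Z = -960 (Z = -9 - 951 = -960)
G(j) = -176 (G(j) = 4 - 180 = -176)
K(B, F) = 2*I*sqrt(977) (K(B, F) = 2*sqrt(-17 - 960) = 2*sqrt(-977) = 2*(I*sqrt(977)) = 2*I*sqrt(977))
U = -2*I*sqrt(977) ≈ -62.514*I
(647688 + U)/(2341633 + G(r(-25))) = (647688 - 2*I*sqrt(977))/(2341633 - 176) = (647688 - 2*I*sqrt(977))/2341457 = (647688 - 2*I*sqrt(977))*(1/2341457) = 647688/2341457 - 2*I*sqrt(977)/2341457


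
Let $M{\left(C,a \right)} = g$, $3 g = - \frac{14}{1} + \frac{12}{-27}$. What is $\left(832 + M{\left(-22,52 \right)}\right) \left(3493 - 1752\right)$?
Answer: $\frac{38883494}{27} \approx 1.4401 \cdot 10^{6}$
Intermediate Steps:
$g = - \frac{130}{27}$ ($g = \frac{- \frac{14}{1} + \frac{12}{-27}}{3} = \frac{\left(-14\right) 1 + 12 \left(- \frac{1}{27}\right)}{3} = \frac{-14 - \frac{4}{9}}{3} = \frac{1}{3} \left(- \frac{130}{9}\right) = - \frac{130}{27} \approx -4.8148$)
$M{\left(C,a \right)} = - \frac{130}{27}$
$\left(832 + M{\left(-22,52 \right)}\right) \left(3493 - 1752\right) = \left(832 - \frac{130}{27}\right) \left(3493 - 1752\right) = \frac{22334}{27} \cdot 1741 = \frac{38883494}{27}$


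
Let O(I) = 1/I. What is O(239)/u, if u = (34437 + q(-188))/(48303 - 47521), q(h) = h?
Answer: 782/8185511 ≈ 9.5535e-5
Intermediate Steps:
u = 34249/782 (u = (34437 - 188)/(48303 - 47521) = 34249/782 ≈ 43.797)
O(239)/u = 1/(239*(34249/782)) = (1/239)*(782/34249) = 782/8185511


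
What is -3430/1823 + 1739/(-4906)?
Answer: -19997777/8943638 ≈ -2.2360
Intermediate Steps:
-3430/1823 + 1739/(-4906) = -3430*1/1823 + 1739*(-1/4906) = -3430/1823 - 1739/4906 = -19997777/8943638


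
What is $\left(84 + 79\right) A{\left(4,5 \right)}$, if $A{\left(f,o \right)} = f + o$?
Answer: $1467$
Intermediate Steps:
$\left(84 + 79\right) A{\left(4,5 \right)} = \left(84 + 79\right) \left(4 + 5\right) = 163 \cdot 9 = 1467$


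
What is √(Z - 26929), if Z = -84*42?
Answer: I*√30457 ≈ 174.52*I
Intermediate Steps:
Z = -3528
√(Z - 26929) = √(-3528 - 26929) = √(-30457) = I*√30457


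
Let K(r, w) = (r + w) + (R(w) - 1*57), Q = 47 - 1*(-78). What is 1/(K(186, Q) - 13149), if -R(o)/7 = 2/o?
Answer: -125/1611889 ≈ -7.7549e-5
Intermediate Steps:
Q = 125 (Q = 47 + 78 = 125)
R(o) = -14/o
K(r, w) = -57 + r + w - 14/w (K(r, w) = (r + w) + (-14/w - 1*57) = (r + w) + (-14/w - 57) = (r + w) + (-57 - 14/w) = -57 + r + w - 14/w)
1/(K(186, Q) - 13149) = 1/((-57 + 186 + 125 - 14/125) - 13149) = 1/(31736/125 - 13149) = 1/(-1611889/125) = -125/1611889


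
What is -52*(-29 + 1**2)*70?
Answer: 101920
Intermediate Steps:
-52*(-29 + 1**2)*70 = -52*(-29 + 1)*70 = -52*(-28)*70 = 1456*70 = 101920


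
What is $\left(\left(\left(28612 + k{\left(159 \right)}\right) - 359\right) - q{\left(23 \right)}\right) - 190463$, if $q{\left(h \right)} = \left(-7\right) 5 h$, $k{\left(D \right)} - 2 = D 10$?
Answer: $-159813$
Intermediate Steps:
$k{\left(D \right)} = 2 + 10 D$ ($k{\left(D \right)} = 2 + D 10 = 2 + 10 D$)
$q{\left(h \right)} = - 35 h$
$\left(\left(\left(28612 + k{\left(159 \right)}\right) - 359\right) - q{\left(23 \right)}\right) - 190463 = \left(\left(\left(28612 + \left(2 + 10 \cdot 159\right)\right) - 359\right) - \left(-35\right) 23\right) - 190463 = \left(\left(\left(28612 + \left(2 + 1590\right)\right) - 359\right) - -805\right) - 190463 = \left(\left(\left(28612 + 1592\right) - 359\right) + 805\right) - 190463 = \left(\left(30204 - 359\right) + 805\right) - 190463 = \left(29845 + 805\right) - 190463 = 30650 - 190463 = -159813$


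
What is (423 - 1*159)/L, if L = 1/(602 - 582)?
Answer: 5280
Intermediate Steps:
L = 1/20 ≈ 0.050000
(423 - 1*159)/L = (423 - 1*159)/(1/20) = (423 - 159)*20 = 264*20 = 5280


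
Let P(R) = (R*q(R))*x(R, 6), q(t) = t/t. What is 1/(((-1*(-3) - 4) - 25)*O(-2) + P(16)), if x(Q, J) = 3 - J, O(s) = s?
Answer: ¼ ≈ 0.25000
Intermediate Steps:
q(t) = 1
P(R) = -3*R (P(R) = (R*1)*(3 - 1*6) = R*(3 - 6) = R*(-3) = -3*R)
1/(((-1*(-3) - 4) - 25)*O(-2) + P(16)) = 1/(((-1*(-3) - 4) - 25)*(-2) - 3*16) = 1/(((3 - 4) - 25)*(-2) - 48) = 1/((-1 - 25)*(-2) - 48) = 1/(-26*(-2) - 48) = 1/(52 - 48) = 1/4 = ¼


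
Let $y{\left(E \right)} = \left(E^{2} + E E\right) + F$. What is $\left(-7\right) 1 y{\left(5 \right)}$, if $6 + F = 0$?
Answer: $-308$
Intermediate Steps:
$F = -6$ ($F = -6 + 0 = -6$)
$y{\left(E \right)} = -6 + 2 E^{2}$ ($y{\left(E \right)} = \left(E^{2} + E E\right) - 6 = \left(E^{2} + E^{2}\right) - 6 = 2 E^{2} - 6 = -6 + 2 E^{2}$)
$\left(-7\right) 1 y{\left(5 \right)} = \left(-7\right) 1 \left(-6 + 2 \cdot 5^{2}\right) = - 7 \left(-6 + 2 \cdot 25\right) = - 7 \left(-6 + 50\right) = \left(-7\right) 44 = -308$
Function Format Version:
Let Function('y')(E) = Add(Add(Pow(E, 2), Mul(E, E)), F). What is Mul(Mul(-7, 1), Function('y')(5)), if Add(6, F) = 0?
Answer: -308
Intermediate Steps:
F = -6 (F = Add(-6, 0) = -6)
Function('y')(E) = Add(-6, Mul(2, Pow(E, 2))) (Function('y')(E) = Add(Add(Pow(E, 2), Mul(E, E)), -6) = Add(Add(Pow(E, 2), Pow(E, 2)), -6) = Add(Mul(2, Pow(E, 2)), -6) = Add(-6, Mul(2, Pow(E, 2))))
Mul(Mul(-7, 1), Function('y')(5)) = Mul(Mul(-7, 1), Add(-6, Mul(2, Pow(5, 2)))) = Mul(-7, Add(-6, Mul(2, 25))) = Mul(-7, Add(-6, 50)) = Mul(-7, 44) = -308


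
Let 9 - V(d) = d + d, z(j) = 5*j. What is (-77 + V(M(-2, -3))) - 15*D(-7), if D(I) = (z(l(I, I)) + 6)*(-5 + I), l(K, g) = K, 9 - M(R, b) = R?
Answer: -5310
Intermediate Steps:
M(R, b) = 9 - R
D(I) = (-5 + I)*(6 + 5*I) (D(I) = (5*I + 6)*(-5 + I) = (6 + 5*I)*(-5 + I) = (-5 + I)*(6 + 5*I))
V(d) = 9 - 2*d (V(d) = 9 - (d + d) = 9 - 2*d)
(-77 + V(M(-2, -3))) - 15*D(-7) = (-77 + (9 - 2*(9 - 1*(-2)))) - 15*(-30 - 19*(-7) + 5*(-7)²) = (-77 + (9 - 2*(9 + 2))) - 15*(-30 + 133 + 5*49) = (-77 + (9 - 2*11)) - 15*(-30 + 133 + 245) = (-77 + (9 - 22)) - 15*348 = (-77 - 13) - 5220 = -90 - 5220 = -5310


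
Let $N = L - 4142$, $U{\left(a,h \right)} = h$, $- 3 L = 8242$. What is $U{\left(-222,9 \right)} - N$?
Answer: $\frac{20695}{3} \approx 6898.3$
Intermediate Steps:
$L = - \frac{8242}{3}$ ($L = \left(- \frac{1}{3}\right) 8242 = - \frac{8242}{3} \approx -2747.3$)
$N = - \frac{20668}{3}$ ($N = - \frac{8242}{3} - 4142 = - \frac{20668}{3} \approx -6889.3$)
$U{\left(-222,9 \right)} - N = 9 - - \frac{20668}{3} = 9 + \frac{20668}{3} = \frac{20695}{3}$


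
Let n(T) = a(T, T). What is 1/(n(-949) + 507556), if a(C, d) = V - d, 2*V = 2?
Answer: 1/508506 ≈ 1.9665e-6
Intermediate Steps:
V = 1 (V = (½)*2 = 1)
a(C, d) = 1 - d
n(T) = 1 - T
1/(n(-949) + 507556) = 1/((1 - 1*(-949)) + 507556) = 1/((1 + 949) + 507556) = 1/(950 + 507556) = 1/508506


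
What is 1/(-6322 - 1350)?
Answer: -1/7672 ≈ -0.00013034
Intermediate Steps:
1/(-6322 - 1350) = 1/(-7672) = -1/7672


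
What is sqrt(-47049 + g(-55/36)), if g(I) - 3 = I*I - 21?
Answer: I*sqrt(60995807)/36 ≈ 216.94*I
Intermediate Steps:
g(I) = -18 + I**2 (g(I) = 3 + (I*I - 21) = 3 + (I**2 - 21) = 3 + (-21 + I**2) = -18 + I**2)
sqrt(-47049 + g(-55/36)) = sqrt(-47049 + (-18 + (-55/36)**2)) = sqrt(-47049 + (-18 + 3025/1296)) = sqrt(-47049 - 20303/1296) = sqrt(-60995807/1296) = I*sqrt(60995807)/36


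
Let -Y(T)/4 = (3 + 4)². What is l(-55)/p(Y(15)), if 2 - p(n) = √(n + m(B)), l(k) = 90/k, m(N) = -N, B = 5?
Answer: -36/2255 - 18*I*√201/2255 ≈ -0.015965 - 0.11317*I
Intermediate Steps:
Y(T) = -196 (Y(T) = -4*(3 + 4)² = -4*7² = -4*49 = -196)
p(n) = 2 - √(-5 + n) (p(n) = 2 - √(n - 1*5) = 2 - √(n - 5) = 2 - √(-5 + n))
l(-55)/p(Y(15)) = (90/(-55))/(2 - √(-5 - 196)) = (90*(-1/55))/(2 - √(-201)) = -18/(11*(2 - I*√201))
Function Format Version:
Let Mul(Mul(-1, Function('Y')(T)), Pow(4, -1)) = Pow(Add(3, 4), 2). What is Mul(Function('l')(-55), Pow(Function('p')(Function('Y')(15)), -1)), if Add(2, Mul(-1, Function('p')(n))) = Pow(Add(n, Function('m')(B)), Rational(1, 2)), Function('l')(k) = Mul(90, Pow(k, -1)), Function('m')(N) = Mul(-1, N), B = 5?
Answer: Add(Rational(-36, 2255), Mul(Rational(-18, 2255), I, Pow(201, Rational(1, 2)))) ≈ Add(-0.015965, Mul(-0.11317, I))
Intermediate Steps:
Function('Y')(T) = -196 (Function('Y')(T) = Mul(-4, Pow(Add(3, 4), 2)) = Mul(-4, Pow(7, 2)) = Mul(-4, 49) = -196)
Function('p')(n) = Add(2, Mul(-1, Pow(Add(-5, n), Rational(1, 2)))) (Function('p')(n) = Add(2, Mul(-1, Pow(Add(n, Mul(-1, 5)), Rational(1, 2)))) = Add(2, Mul(-1, Pow(Add(n, -5), Rational(1, 2)))) = Add(2, Mul(-1, Pow(Add(-5, n), Rational(1, 2)))))
Mul(Function('l')(-55), Pow(Function('p')(Function('Y')(15)), -1)) = Mul(Mul(90, Pow(-55, -1)), Pow(Add(2, Mul(-1, Pow(Add(-5, -196), Rational(1, 2)))), -1)) = Mul(Mul(90, Rational(-1, 55)), Pow(Add(2, Mul(-1, Pow(-201, Rational(1, 2)))), -1)) = Mul(Rational(-18, 11), Pow(Add(2, Mul(-1, Mul(I, Pow(201, Rational(1, 2))))), -1)) = Mul(Rational(-18, 11), Pow(Add(2, Mul(-1, I, Pow(201, Rational(1, 2)))), -1))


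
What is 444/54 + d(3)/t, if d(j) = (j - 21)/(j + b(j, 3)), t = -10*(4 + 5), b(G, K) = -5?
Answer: 731/90 ≈ 8.1222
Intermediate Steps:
t = -90 (t = -10*9 = -90)
d(j) = (-21 + j)/(-5 + j) (d(j) = (j - 21)/(j - 5) = (-21 + j)/(-5 + j))
444/54 + d(3)/t = 444/54 + ((-21 + 3)/(-5 + 3))/(-90) = 444*(1/54) + (-18/(-2))*(-1/90) = 74/9 - ½*(-18)*(-1/90) = 74/9 + 9*(-1/90) = 74/9 - ⅒ = 731/90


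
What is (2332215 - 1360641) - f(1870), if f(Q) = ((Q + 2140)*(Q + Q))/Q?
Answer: 963554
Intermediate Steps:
f(Q) = 4280 + 2*Q (f(Q) = ((2140 + Q)*(2*Q))/Q = (2*Q*(2140 + Q))/Q = 4280 + 2*Q)
(2332215 - 1360641) - f(1870) = (2332215 - 1360641) - (4280 + 2*1870) = 971574 - (4280 + 3740) = 971574 - 1*8020 = 971574 - 8020 = 963554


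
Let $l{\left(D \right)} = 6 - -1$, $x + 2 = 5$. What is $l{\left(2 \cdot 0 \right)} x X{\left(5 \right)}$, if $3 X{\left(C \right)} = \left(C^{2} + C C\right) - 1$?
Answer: $343$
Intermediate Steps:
$X{\left(C \right)} = - \frac{1}{3} + \frac{2 C^{2}}{3}$ ($X{\left(C \right)} = \frac{\left(C^{2} + C C\right) - 1}{3} = \frac{\left(C^{2} + C^{2}\right) - 1}{3} = \frac{2 C^{2} - 1}{3} = \frac{-1 + 2 C^{2}}{3} = - \frac{1}{3} + \frac{2 C^{2}}{3}$)
$x = 3$ ($x = -2 + 5 = 3$)
$l{\left(D \right)} = 7$ ($l{\left(D \right)} = 6 + 1 = 7$)
$l{\left(2 \cdot 0 \right)} x X{\left(5 \right)} = 7 \cdot 3 \left(- \frac{1}{3} + \frac{2 \cdot 5^{2}}{3}\right) = 21 \left(- \frac{1}{3} + \frac{2}{3} \cdot 25\right) = 21 \left(- \frac{1}{3} + \frac{50}{3}\right) = 21 \cdot \frac{49}{3} = 343$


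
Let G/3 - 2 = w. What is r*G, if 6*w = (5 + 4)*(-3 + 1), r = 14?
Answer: -42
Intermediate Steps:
w = -3 (w = ((5 + 4)*(-3 + 1))/6 = (9*(-2))/6 = (1/6)*(-18) = -3)
G = -3 (G = 6 + 3*(-3) = 6 - 9 = -3)
r*G = 14*(-3) = -42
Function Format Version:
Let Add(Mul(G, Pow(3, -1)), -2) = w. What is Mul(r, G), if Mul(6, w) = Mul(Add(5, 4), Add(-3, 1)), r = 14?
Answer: -42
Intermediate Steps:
w = -3 (w = Mul(Rational(1, 6), Mul(Add(5, 4), Add(-3, 1))) = Mul(Rational(1, 6), Mul(9, -2)) = Mul(Rational(1, 6), -18) = -3)
G = -3 (G = Add(6, Mul(3, -3)) = Add(6, -9) = -3)
Mul(r, G) = Mul(14, -3) = -42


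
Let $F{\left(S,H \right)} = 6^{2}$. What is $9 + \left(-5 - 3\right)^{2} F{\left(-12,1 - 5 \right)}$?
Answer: $2313$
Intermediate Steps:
$F{\left(S,H \right)} = 36$
$9 + \left(-5 - 3\right)^{2} F{\left(-12,1 - 5 \right)} = 9 + \left(-5 - 3\right)^{2} \cdot 36 = 9 + \left(-8\right)^{2} \cdot 36 = 9 + 64 \cdot 36 = 9 + 2304 = 2313$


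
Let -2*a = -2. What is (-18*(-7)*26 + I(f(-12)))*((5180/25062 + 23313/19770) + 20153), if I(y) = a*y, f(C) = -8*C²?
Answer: 589174546766334/13763215 ≈ 4.2808e+7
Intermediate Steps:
a = 1 (a = -½*(-2) = 1)
I(y) = y (I(y) = 1*y = y)
(-18*(-7)*26 + I(f(-12)))*((5180/25062 + 23313/19770) + 20153) = (-18*(-7)*26 - 8*(-12)²)*((5180/25062 + 23313/19770) + 20153) = (126*26 - 8*144)*((5180*(1/25062) + 23313*(1/19770)) + 20153) = (3276 - 1152)*((2590/12531 + 7771/6590) + 20153) = 2124*(114446501/82579290 + 20153) = 2124*(1664334877871/82579290) = 589174546766334/13763215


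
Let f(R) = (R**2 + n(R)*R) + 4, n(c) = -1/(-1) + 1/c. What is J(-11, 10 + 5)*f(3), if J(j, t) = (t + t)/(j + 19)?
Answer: 255/4 ≈ 63.750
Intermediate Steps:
n(c) = 1 + 1/c (n(c) = -1*(-1) + 1/c = 1 + 1/c)
J(j, t) = 2*t/(19 + j) (J(j, t) = (2*t)/(19 + j) = 2*t/(19 + j))
f(R) = 5 + R + R**2 (f(R) = (R**2 + ((1 + R)/R)*R) + 4 = (R**2 + (1 + R)) + 4 = (1 + R + R**2) + 4 = 5 + R + R**2)
J(-11, 10 + 5)*f(3) = (2*(10 + 5)/(19 - 11))*(5 + 3 + 3**2) = (2*15/8)*(5 + 3 + 9) = (2*15*(1/8))*17 = (15/4)*17 = 255/4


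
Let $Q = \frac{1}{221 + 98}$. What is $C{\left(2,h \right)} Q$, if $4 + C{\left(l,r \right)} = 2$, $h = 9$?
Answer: $- \frac{2}{319} \approx -0.0062696$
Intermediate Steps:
$C{\left(l,r \right)} = -2$ ($C{\left(l,r \right)} = -4 + 2 = -2$)
$Q = \frac{1}{319} \approx 0.0031348$
$C{\left(2,h \right)} Q = \left(-2\right) \frac{1}{319} = - \frac{2}{319}$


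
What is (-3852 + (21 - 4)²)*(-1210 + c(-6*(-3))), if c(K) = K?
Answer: 4247096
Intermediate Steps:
(-3852 + (21 - 4)²)*(-1210 + c(-6*(-3))) = (-3852 + (21 - 4)²)*(-1210 - 6*(-3)) = (-3852 + 17²)*(-1210 + 18) = (-3852 + 289)*(-1192) = -3563*(-1192) = 4247096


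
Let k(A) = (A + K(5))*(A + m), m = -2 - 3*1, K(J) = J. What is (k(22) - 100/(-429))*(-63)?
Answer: -4137231/143 ≈ -28932.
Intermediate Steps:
m = -5 (m = -2 - 3 = -5)
k(A) = (-5 + A)*(5 + A) (k(A) = (A + 5)*(A - 5) = (5 + A)*(-5 + A) = (-5 + A)*(5 + A))
(k(22) - 100/(-429))*(-63) = ((-25 + 22²) - 100/(-429))*(-63) = ((-25 + 484) - 100*(-1/429))*(-63) = (459 + 100/429)*(-63) = (197011/429)*(-63) = -4137231/143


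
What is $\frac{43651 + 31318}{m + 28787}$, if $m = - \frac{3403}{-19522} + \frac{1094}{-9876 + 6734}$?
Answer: $\frac{2299228909078}{882864955373} \approx 2.6043$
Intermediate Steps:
$m = - \frac{5332421}{30669062}$ ($m = \left(-3403\right) \left(- \frac{1}{19522}\right) + \frac{1094}{-3142} = \frac{3403}{19522} + 1094 \left(- \frac{1}{3142}\right) = \frac{3403}{19522} - \frac{547}{1571} = - \frac{5332421}{30669062} \approx -0.17387$)
$\frac{43651 + 31318}{m + 28787} = \frac{43651 + 31318}{- \frac{5332421}{30669062} + 28787} = \frac{74969}{\frac{882864955373}{30669062}} = 74969 \cdot \frac{30669062}{882864955373} = \frac{2299228909078}{882864955373}$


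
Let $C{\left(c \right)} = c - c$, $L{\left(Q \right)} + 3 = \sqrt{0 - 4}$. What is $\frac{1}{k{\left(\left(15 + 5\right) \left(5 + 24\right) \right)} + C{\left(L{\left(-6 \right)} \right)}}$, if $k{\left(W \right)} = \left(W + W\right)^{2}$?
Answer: $\frac{1}{1345600} \approx 7.4316 \cdot 10^{-7}$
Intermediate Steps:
$L{\left(Q \right)} = -3 + 2 i$ ($L{\left(Q \right)} = -3 + \sqrt{0 - 4} = -3 + \sqrt{-4} = -3 + 2 i$)
$C{\left(c \right)} = 0$
$k{\left(W \right)} = 4 W^{2}$ ($k{\left(W \right)} = \left(2 W\right)^{2} = 4 W^{2}$)
$\frac{1}{k{\left(\left(15 + 5\right) \left(5 + 24\right) \right)} + C{\left(L{\left(-6 \right)} \right)}} = \frac{1}{4 \left(\left(15 + 5\right) \left(5 + 24\right)\right)^{2} + 0} = \frac{1}{4 \left(20 \cdot 29\right)^{2} + 0} = \frac{1}{4 \cdot 580^{2} + 0} = \frac{1}{4 \cdot 336400 + 0} = \frac{1}{1345600 + 0} = \frac{1}{1345600}$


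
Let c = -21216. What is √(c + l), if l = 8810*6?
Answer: 6*√879 ≈ 177.89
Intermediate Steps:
l = 52860
√(c + l) = √(-21216 + 52860) = √31644 = 6*√879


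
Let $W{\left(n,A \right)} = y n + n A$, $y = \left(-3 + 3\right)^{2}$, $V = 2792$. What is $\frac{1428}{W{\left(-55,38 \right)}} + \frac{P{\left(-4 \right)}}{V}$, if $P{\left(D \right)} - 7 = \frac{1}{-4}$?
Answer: $- \frac{7945737}{11670560} \approx -0.68084$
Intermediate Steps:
$y = 0$ ($y = 0^{2} = 0$)
$W{\left(n,A \right)} = A n$ ($W{\left(n,A \right)} = 0 n + n A = 0 + A n = A n$)
$P{\left(D \right)} = \frac{27}{4}$ ($P{\left(D \right)} = 7 + \frac{1}{-4} = 7 - \frac{1}{4} = \frac{27}{4}$)
$\frac{1428}{W{\left(-55,38 \right)}} + \frac{P{\left(-4 \right)}}{V} = \frac{1428}{38 \left(-55\right)} + \frac{27}{4 \cdot 2792} = \frac{1428}{-2090} + \frac{27}{4} \cdot \frac{1}{2792} = 1428 \left(- \frac{1}{2090}\right) + \frac{27}{11168} = - \frac{714}{1045} + \frac{27}{11168} = - \frac{7945737}{11670560}$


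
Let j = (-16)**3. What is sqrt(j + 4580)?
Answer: 22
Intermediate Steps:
j = -4096
sqrt(j + 4580) = sqrt(-4096 + 4580) = sqrt(484) = 22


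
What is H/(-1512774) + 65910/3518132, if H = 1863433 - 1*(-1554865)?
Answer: -2981579161249/1330534654542 ≈ -2.2409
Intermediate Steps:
H = 3418298 (H = 1863433 + 1554865 = 3418298)
H/(-1512774) + 65910/3518132 = 3418298/(-1512774) + 65910/3518132 = 3418298*(-1/1512774) + 65910*(1/3518132) = -1709149/756387 + 32955/1759066 = -2981579161249/1330534654542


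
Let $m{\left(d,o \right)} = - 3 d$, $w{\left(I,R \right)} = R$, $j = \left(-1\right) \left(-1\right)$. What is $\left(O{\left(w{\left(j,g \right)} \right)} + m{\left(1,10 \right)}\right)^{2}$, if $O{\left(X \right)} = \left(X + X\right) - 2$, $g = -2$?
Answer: $81$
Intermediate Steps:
$j = 1$
$O{\left(X \right)} = -2 + 2 X$ ($O{\left(X \right)} = 2 X - 2 = -2 + 2 X$)
$\left(O{\left(w{\left(j,g \right)} \right)} + m{\left(1,10 \right)}\right)^{2} = \left(\left(-2 + 2 \left(-2\right)\right) - 3\right)^{2} = \left(\left(-2 - 4\right) - 3\right)^{2} = \left(-6 - 3\right)^{2} = \left(-9\right)^{2} = 81$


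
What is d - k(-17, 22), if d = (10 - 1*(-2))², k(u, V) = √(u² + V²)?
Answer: 144 - √773 ≈ 116.20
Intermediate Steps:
k(u, V) = √(V² + u²)
d = 144 (d = (10 + 2)² = 12² = 144)
d - k(-17, 22) = 144 - √(22² + (-17)²) = 144 - √(484 + 289) = 144 - √773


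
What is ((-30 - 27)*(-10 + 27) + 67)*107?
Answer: -96514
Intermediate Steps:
((-30 - 27)*(-10 + 27) + 67)*107 = (-57*17 + 67)*107 = (-969 + 67)*107 = -902*107 = -96514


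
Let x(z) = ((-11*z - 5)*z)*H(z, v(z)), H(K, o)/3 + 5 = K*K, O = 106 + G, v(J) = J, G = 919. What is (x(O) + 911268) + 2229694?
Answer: -36441802179038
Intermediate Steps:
O = 1025 (O = 106 + 919 = 1025)
H(K, o) = -15 + 3*K² (H(K, o) = -15 + 3*(K*K) = -15 + 3*K²)
x(z) = z*(-15 + 3*z²)*(-5 - 11*z) (x(z) = ((-11*z - 5)*z)*(-15 + 3*z²) = ((-5 - 11*z)*z)*(-15 + 3*z²) = (z*(-5 - 11*z))*(-15 + 3*z²) = z*(-15 + 3*z²)*(-5 - 11*z))
(x(O) + 911268) + 2229694 = (-3*1025*(-5 + 1025²)*(5 + 11*1025) + 911268) + 2229694 = (-3*1025*(-5 + 1050625)*(5 + 11275) + 911268) + 2229694 = (-3*1025*1050620*11280 + 911268) + 2229694 = (-36441805320000 + 911268) + 2229694 = -36441804408732 + 2229694 = -36441802179038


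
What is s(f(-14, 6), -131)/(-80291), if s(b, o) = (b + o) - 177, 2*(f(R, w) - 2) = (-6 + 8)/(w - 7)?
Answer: 307/80291 ≈ 0.0038236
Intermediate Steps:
f(R, w) = 2 + 1/(-7 + w) (f(R, w) = 2 + ((-6 + 8)/(w - 7))/2 = 2 + (2/(-7 + w))/2 = 2 + 1/(-7 + w))
s(b, o) = -177 + b + o
s(f(-14, 6), -131)/(-80291) = (-177 + (-13 + 2*6)/(-7 + 6) - 131)/(-80291) = (-177 + (-13 + 12)/(-1) - 131)*(-1/80291) = (-177 - 1*(-1) - 131)*(-1/80291) = (-177 + 1 - 131)*(-1/80291) = -307*(-1/80291) = 307/80291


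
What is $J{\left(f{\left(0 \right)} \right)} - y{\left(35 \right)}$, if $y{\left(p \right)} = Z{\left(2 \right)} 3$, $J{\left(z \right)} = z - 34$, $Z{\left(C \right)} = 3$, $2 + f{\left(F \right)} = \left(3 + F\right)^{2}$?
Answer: $-36$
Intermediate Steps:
$f{\left(F \right)} = -2 + \left(3 + F\right)^{2}$
$J{\left(z \right)} = -34 + z$
$y{\left(p \right)} = 9$ ($y{\left(p \right)} = 3 \cdot 3 = 9$)
$J{\left(f{\left(0 \right)} \right)} - y{\left(35 \right)} = \left(-34 - \left(2 - \left(3 + 0\right)^{2}\right)\right) - 9 = \left(-34 - \left(2 - 3^{2}\right)\right) - 9 = \left(-34 + \left(-2 + 9\right)\right) - 9 = \left(-34 + 7\right) - 9 = -27 - 9 = -36$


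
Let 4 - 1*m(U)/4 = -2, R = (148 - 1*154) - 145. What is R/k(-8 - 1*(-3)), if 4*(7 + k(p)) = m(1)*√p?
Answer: 1057/229 + 906*I*√5/229 ≈ 4.6157 + 8.8466*I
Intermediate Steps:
R = -151 (R = (148 - 154) - 145 = -6 - 145 = -151)
m(U) = 24 (m(U) = 16 - 4*(-2) = 16 + 8 = 24)
k(p) = -7 + 6*√p (k(p) = -7 + (24*√p)/4 = -7 + 6*√p)
R/k(-8 - 1*(-3)) = -151/(-7 + 6*√(-8 - 1*(-3))) = -151/(-7 + 6*√(-8 + 3)) = -151/(-7 + 6*√(-5)) = -151/(-7 + 6*(I*√5)) = -151/(-7 + 6*I*√5)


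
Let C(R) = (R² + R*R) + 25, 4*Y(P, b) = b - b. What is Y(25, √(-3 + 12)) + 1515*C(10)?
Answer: 340875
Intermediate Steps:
Y(P, b) = 0 (Y(P, b) = (b - b)/4 = (¼)*0 = 0)
C(R) = 25 + 2*R² (C(R) = (R² + R²) + 25 = 2*R² + 25 = 25 + 2*R²)
Y(25, √(-3 + 12)) + 1515*C(10) = 0 + 1515*(25 + 2*10²) = 0 + 1515*(25 + 2*100) = 0 + 1515*(25 + 200) = 0 + 1515*225 = 0 + 340875 = 340875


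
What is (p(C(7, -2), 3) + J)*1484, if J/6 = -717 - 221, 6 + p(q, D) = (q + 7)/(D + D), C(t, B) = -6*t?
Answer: -25108538/3 ≈ -8.3695e+6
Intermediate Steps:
p(q, D) = -6 + (7 + q)/(2*D) (p(q, D) = -6 + (q + 7)/(D + D) = -6 + (7 + q)/((2*D)) = -6 + (7 + q)*(1/(2*D)) = -6 + (7 + q)/(2*D))
J = -5628 (J = 6*(-717 - 221) = 6*(-938) = -5628)
(p(C(7, -2), 3) + J)*1484 = ((½)*(7 - 6*7 - 12*3)/3 - 5628)*1484 = ((½)*(⅓)*(7 - 42 - 36) - 5628)*1484 = ((½)*(⅓)*(-71) - 5628)*1484 = (-71/6 - 5628)*1484 = -33839/6*1484 = -25108538/3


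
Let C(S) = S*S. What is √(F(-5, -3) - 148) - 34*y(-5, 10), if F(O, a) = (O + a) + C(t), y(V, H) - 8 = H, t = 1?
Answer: -612 + I*√155 ≈ -612.0 + 12.45*I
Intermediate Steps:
C(S) = S²
y(V, H) = 8 + H
F(O, a) = 1 + O + a (F(O, a) = (O + a) + 1² = (O + a) + 1 = 1 + O + a)
√(F(-5, -3) - 148) - 34*y(-5, 10) = √((1 - 5 - 3) - 148) - 34*(8 + 10) = √(-7 - 148) - 34*18 = √(-155) - 612 = I*√155 - 612 = -612 + I*√155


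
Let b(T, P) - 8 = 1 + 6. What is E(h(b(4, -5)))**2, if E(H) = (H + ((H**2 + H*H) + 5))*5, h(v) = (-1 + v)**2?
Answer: 148352077225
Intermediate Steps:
b(T, P) = 15 (b(T, P) = 8 + (1 + 6) = 8 + 7 = 15)
E(H) = 25 + 5*H + 10*H**2 (E(H) = (H + ((H**2 + H**2) + 5))*5 = (H + (2*H**2 + 5))*5 = (H + (5 + 2*H**2))*5 = (5 + H + 2*H**2)*5 = 25 + 5*H + 10*H**2)
E(h(b(4, -5)))**2 = (25 + 5*(-1 + 15)**2 + 10*((-1 + 15)**2)**2)**2 = (25 + 5*14**2 + 10*(14**2)**2)**2 = (25 + 5*196 + 10*196**2)**2 = (25 + 980 + 10*38416)**2 = (25 + 980 + 384160)**2 = 385165**2 = 148352077225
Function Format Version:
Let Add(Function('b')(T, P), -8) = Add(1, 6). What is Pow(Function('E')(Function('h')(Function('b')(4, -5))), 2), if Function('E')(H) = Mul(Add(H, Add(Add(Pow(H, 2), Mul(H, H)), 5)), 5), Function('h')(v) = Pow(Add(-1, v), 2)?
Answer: 148352077225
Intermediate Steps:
Function('b')(T, P) = 15 (Function('b')(T, P) = Add(8, Add(1, 6)) = Add(8, 7) = 15)
Function('E')(H) = Add(25, Mul(5, H), Mul(10, Pow(H, 2))) (Function('E')(H) = Mul(Add(H, Add(Add(Pow(H, 2), Pow(H, 2)), 5)), 5) = Mul(Add(H, Add(Mul(2, Pow(H, 2)), 5)), 5) = Mul(Add(H, Add(5, Mul(2, Pow(H, 2)))), 5) = Mul(Add(5, H, Mul(2, Pow(H, 2))), 5) = Add(25, Mul(5, H), Mul(10, Pow(H, 2))))
Pow(Function('E')(Function('h')(Function('b')(4, -5))), 2) = Pow(Add(25, Mul(5, Pow(Add(-1, 15), 2)), Mul(10, Pow(Pow(Add(-1, 15), 2), 2))), 2) = Pow(Add(25, Mul(5, Pow(14, 2)), Mul(10, Pow(Pow(14, 2), 2))), 2) = Pow(Add(25, Mul(5, 196), Mul(10, Pow(196, 2))), 2) = Pow(Add(25, 980, Mul(10, 38416)), 2) = Pow(Add(25, 980, 384160), 2) = Pow(385165, 2) = 148352077225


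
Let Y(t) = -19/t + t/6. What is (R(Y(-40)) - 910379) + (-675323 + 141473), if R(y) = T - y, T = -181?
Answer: -173328457/120 ≈ -1.4444e+6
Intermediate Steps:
Y(t) = -19/t + t/6 (Y(t) = -19/t + t*(⅙) = -19/t + t/6)
R(y) = -181 - y
(R(Y(-40)) - 910379) + (-675323 + 141473) = ((-181 - (-19/(-40) + (⅙)*(-40))) - 910379) + (-675323 + 141473) = ((-181 - (-19*(-1/40) - 20/3)) - 910379) - 533850 = ((-181 - (19/40 - 20/3)) - 910379) - 533850 = ((-181 - 1*(-743/120)) - 910379) - 533850 = ((-181 + 743/120) - 910379) - 533850 = (-20977/120 - 910379) - 533850 = -109266457/120 - 533850 = -173328457/120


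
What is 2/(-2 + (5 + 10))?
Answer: 2/13 ≈ 0.15385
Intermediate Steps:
2/(-2 + (5 + 10)) = 2/(-2 + 15) = 2/13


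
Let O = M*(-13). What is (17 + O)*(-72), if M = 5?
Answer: 3456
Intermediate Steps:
O = -65 (O = 5*(-13) = -65)
(17 + O)*(-72) = (17 - 65)*(-72) = -48*(-72) = 3456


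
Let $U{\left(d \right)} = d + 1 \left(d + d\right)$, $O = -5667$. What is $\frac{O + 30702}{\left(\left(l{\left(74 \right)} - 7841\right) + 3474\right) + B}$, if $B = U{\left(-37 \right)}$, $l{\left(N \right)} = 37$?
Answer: $- \frac{25035}{4441} \approx -5.6372$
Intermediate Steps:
$U{\left(d \right)} = 3 d$ ($U{\left(d \right)} = d + 1 \cdot 2 d = d + 2 d = 3 d$)
$B = -111$ ($B = 3 \left(-37\right) = -111$)
$\frac{O + 30702}{\left(\left(l{\left(74 \right)} - 7841\right) + 3474\right) + B} = \frac{-5667 + 30702}{\left(\left(37 - 7841\right) + 3474\right) - 111} = \frac{25035}{\left(-7804 + 3474\right) - 111} = \frac{25035}{-4330 - 111} = \frac{25035}{-4441} = 25035 \left(- \frac{1}{4441}\right) = - \frac{25035}{4441}$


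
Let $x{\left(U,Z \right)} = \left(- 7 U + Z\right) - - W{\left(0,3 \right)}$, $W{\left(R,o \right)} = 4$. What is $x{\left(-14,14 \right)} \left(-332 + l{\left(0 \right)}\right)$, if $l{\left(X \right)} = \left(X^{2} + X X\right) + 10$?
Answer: $-37352$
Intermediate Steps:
$l{\left(X \right)} = 10 + 2 X^{2}$ ($l{\left(X \right)} = \left(X^{2} + X^{2}\right) + 10 = 2 X^{2} + 10 = 10 + 2 X^{2}$)
$x{\left(U,Z \right)} = 4 + Z - 7 U$ ($x{\left(U,Z \right)} = \left(- 7 U + Z\right) - \left(-1\right) 4 = \left(Z - 7 U\right) - -4 = \left(Z - 7 U\right) + 4 = 4 + Z - 7 U$)
$x{\left(-14,14 \right)} \left(-332 + l{\left(0 \right)}\right) = \left(4 + 14 - -98\right) \left(-332 + \left(10 + 2 \cdot 0^{2}\right)\right) = \left(4 + 14 + 98\right) \left(-332 + \left(10 + 2 \cdot 0\right)\right) = 116 \left(-332 + \left(10 + 0\right)\right) = 116 \left(-332 + 10\right) = 116 \left(-322\right) = -37352$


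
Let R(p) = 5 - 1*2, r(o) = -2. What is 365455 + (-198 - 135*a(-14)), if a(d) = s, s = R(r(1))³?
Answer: 361612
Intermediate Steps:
R(p) = 3 (R(p) = 5 - 2 = 3)
s = 27 (s = 3³ = 27)
a(d) = 27
365455 + (-198 - 135*a(-14)) = 365455 + (-198 - 135*27) = 365455 + (-198 - 3645) = 365455 - 3843 = 361612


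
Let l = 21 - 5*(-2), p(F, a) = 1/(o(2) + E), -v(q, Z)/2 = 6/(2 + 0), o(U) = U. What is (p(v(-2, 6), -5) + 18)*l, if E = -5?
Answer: 1643/3 ≈ 547.67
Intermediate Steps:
v(q, Z) = -6 (v(q, Z) = -12/(2 + 0) = -12/2 = -2*3 = -6)
p(F, a) = -1/3 (p(F, a) = 1/(2 - 5) = 1/(-3) = -1/3)
l = 31 (l = 21 - 1*(-10) = 21 + 10 = 31)
(p(v(-2, 6), -5) + 18)*l = (-1/3 + 18)*31 = (53/3)*31 = 1643/3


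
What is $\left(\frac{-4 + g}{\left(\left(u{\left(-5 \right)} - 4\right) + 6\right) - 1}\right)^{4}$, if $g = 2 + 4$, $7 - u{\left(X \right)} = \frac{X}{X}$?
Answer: $\frac{16}{2401} \approx 0.0066639$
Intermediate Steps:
$u{\left(X \right)} = 6$ ($u{\left(X \right)} = 7 - \frac{X}{X} = 7 - 1 = 6$)
$g = 6$
$\left(\frac{-4 + g}{\left(\left(u{\left(-5 \right)} - 4\right) + 6\right) - 1}\right)^{4} = \left(\frac{-4 + 6}{\left(\left(6 - 4\right) + 6\right) - 1}\right)^{4} = \left(\frac{2}{\left(2 + 6\right) - 1}\right)^{4} = \left(\frac{2}{8 - 1}\right)^{4} = \left(\frac{2}{7}\right)^{4} = \frac{16}{2401}$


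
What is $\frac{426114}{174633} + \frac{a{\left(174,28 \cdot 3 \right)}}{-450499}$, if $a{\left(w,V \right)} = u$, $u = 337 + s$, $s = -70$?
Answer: $\frac{63972434625}{26223997289} \approx 2.4395$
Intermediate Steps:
$u = 267$ ($u = 337 - 70 = 267$)
$a{\left(w,V \right)} = 267$
$\frac{426114}{174633} + \frac{a{\left(174,28 \cdot 3 \right)}}{-450499} = \frac{426114}{174633} + \frac{267}{-450499} = 426114 \cdot \frac{1}{174633} + 267 \left(- \frac{1}{450499}\right) = \frac{142038}{58211} - \frac{267}{450499} = \frac{63972434625}{26223997289}$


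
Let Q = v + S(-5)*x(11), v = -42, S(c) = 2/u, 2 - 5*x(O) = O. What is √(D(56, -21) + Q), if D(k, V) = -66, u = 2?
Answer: 3*I*√305/5 ≈ 10.479*I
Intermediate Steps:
x(O) = ⅖ - O/5
S(c) = 1 (S(c) = 2/2 = 2*(½) = 1)
Q = -219/5 (Q = -42 + 1*(⅖ - ⅕*11) = -42 + 1*(⅖ - 11/5) = -42 + 1*(-9/5) = -42 - 9/5 = -219/5 ≈ -43.800)
√(D(56, -21) + Q) = √(-66 - 219/5) = √(-549/5) = 3*I*√305/5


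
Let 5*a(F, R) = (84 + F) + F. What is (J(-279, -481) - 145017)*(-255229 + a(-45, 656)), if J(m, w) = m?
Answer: 185419635696/5 ≈ 3.7084e+10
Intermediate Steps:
a(F, R) = 84/5 + 2*F/5 (a(F, R) = ((84 + F) + F)/5 = (84 + 2*F)/5 = 84/5 + 2*F/5)
(J(-279, -481) - 145017)*(-255229 + a(-45, 656)) = (-279 - 145017)*(-255229 + (84/5 + (⅖)*(-45))) = -145296*(-255229 + (84/5 - 18)) = -145296*(-255229 - 6/5) = -145296*(-1276151/5) = 185419635696/5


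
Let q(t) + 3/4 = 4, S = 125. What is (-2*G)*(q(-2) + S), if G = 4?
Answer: -1026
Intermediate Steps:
q(t) = 13/4 (q(t) = -3/4 + 4 = 13/4)
(-2*G)*(q(-2) + S) = (-2*4)*(13/4 + 125) = -8*513/4 = -1026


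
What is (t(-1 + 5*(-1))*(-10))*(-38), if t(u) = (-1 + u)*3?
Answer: -7980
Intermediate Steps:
t(u) = -3 + 3*u
(t(-1 + 5*(-1))*(-10))*(-38) = ((-3 + 3*(-1 + 5*(-1)))*(-10))*(-38) = ((-3 + 3*(-1 - 5))*(-10))*(-38) = ((-3 + 3*(-6))*(-10))*(-38) = ((-3 - 18)*(-10))*(-38) = -21*(-10)*(-38) = 210*(-38) = -7980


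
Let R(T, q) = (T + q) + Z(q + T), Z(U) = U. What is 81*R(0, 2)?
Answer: 324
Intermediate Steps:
R(T, q) = 2*T + 2*q (R(T, q) = (T + q) + (q + T) = (T + q) + (T + q) = 2*T + 2*q)
81*R(0, 2) = 81*(2*0 + 2*2) = 81*(0 + 4) = 81*4 = 324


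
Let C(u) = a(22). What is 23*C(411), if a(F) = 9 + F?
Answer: 713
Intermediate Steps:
C(u) = 31 (C(u) = 9 + 22 = 31)
23*C(411) = 23*31 = 713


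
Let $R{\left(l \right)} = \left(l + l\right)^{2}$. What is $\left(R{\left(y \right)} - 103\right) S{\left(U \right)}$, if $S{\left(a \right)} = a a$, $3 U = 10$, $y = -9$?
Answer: $\frac{22100}{9} \approx 2455.6$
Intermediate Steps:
$U = \frac{10}{3}$ ($U = \frac{1}{3} \cdot 10 = \frac{10}{3} \approx 3.3333$)
$S{\left(a \right)} = a^{2}$
$R{\left(l \right)} = 4 l^{2}$ ($R{\left(l \right)} = \left(2 l\right)^{2} = 4 l^{2}$)
$\left(R{\left(y \right)} - 103\right) S{\left(U \right)} = \left(4 \left(-9\right)^{2} - 103\right) \left(\frac{10}{3}\right)^{2} = \left(4 \cdot 81 - 103\right) \frac{100}{9} = \left(324 - 103\right) \frac{100}{9} = 221 \cdot \frac{100}{9} = \frac{22100}{9}$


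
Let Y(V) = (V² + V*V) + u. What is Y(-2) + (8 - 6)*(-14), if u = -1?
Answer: -21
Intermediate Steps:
Y(V) = -1 + 2*V² (Y(V) = (V² + V*V) - 1 = (V² + V²) - 1 = 2*V² - 1 = -1 + 2*V²)
Y(-2) + (8 - 6)*(-14) = (-1 + 2*(-2)²) + (8 - 6)*(-14) = (-1 + 2*4) + 2*(-14) = (-1 + 8) - 28 = 7 - 28 = -21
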